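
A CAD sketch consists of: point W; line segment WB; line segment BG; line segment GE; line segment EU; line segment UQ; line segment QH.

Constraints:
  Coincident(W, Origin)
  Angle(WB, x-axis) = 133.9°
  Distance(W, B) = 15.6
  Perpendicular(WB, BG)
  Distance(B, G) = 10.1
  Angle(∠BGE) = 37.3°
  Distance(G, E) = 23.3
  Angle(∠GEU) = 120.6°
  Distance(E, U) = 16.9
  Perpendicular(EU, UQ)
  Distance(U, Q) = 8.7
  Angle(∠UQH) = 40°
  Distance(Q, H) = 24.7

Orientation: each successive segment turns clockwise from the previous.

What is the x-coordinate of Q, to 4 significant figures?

-26.03

W is at the origin; WB runs at 133.9° with length 15.6, so B = (-10.82, 11.24). WB is perpendicular to BG, so BG runs at 43.90°; with |BG| = 10.1, G = (-3.540, 18.24). ∠BGE = 37.3° gives GE at -98.80° from the x-axis; with |GE| = 23.3, E = (-7.104, -4.782). ∠GEU = 120.6° gives EU at -158.2° from the x-axis; with |EU| = 16.9, U = (-22.80, -11.06). EU ⟂ UQ, so UQ runs at 111.8°; with |UQ| = 8.7, Q = (-26.03, -2.980). So Q.x = -26.03.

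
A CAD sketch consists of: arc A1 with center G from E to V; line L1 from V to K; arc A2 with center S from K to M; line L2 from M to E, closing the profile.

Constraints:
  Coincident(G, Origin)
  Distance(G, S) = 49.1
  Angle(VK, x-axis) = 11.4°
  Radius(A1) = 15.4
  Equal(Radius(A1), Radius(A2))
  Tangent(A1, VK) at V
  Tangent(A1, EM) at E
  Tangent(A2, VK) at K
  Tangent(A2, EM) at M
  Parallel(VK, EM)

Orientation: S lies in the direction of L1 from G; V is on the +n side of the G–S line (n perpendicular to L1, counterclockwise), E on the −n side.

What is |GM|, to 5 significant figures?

51.458

The slot axis is L1's direction at 11.4°, so u = (cos 11.4°, sin 11.4°) = (0.98027, 0.19766) and n = (−sin 11.4°, cos 11.4°) = (-0.19766, 0.98027). G is at the origin and S lies 49.1 along u from G, so S = 49.1·u = (48.131, 9.7050). Tangency of A1 to both parallel lines with radius 15.4 puts V and E at G ± 15.4·n: V = (-3.0439, 15.096), E = (3.0439, -15.096). Equal radii place K and M the same way about S: K = S + 15.4·n = (45.087, 24.801), M = S − 15.4·n = (51.175, -5.3912). Then |GM| = |M − G| = 51.458.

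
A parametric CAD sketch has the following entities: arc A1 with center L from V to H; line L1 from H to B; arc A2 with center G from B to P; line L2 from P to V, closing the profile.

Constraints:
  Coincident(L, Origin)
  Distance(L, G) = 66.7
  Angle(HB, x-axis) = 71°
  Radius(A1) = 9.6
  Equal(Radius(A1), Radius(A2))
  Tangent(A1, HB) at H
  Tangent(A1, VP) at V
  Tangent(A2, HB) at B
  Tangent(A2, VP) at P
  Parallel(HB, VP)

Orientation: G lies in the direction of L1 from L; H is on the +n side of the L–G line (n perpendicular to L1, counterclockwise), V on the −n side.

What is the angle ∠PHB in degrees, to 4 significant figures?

16.06°

Tangency of A1 to both parallel lines with radius 9.6 puts H and V at L ± 9.6·n: H = (-9.077, 3.125), V = (9.077, -3.125). Equal radii place B and P the same way about G: B = G + 9.6·n = (12.64, 66.19), P = G − 9.6·n = (30.79, 59.94). Then cos ∠PHB = HP·HB / (|HP||HB|), giving 16.06°.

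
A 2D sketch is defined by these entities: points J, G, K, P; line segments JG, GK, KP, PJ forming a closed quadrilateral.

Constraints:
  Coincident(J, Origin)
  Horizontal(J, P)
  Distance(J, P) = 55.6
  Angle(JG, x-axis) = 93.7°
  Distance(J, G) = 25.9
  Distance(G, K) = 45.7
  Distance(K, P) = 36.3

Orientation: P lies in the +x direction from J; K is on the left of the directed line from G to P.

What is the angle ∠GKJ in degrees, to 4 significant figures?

27.82°

J is at the origin; JP is horizontal with |JP| = 55.6 and P in +x, so P = (55.6, 0). JG runs at 93.7° with |JG| = 25.9, so G = (-1.671, 25.85). K is determined by |GK| = 45.7 and |KP| = 36.3 together: it lies at the intersection of circle(G, 45.7) and circle(P, 36.3). With |GP| = 62.83, the foot of the radical line on GP is 37.55 from G and the perpendicular offset is √(45.7² − 37.55²) = 26.05. Taking the left-of-GP solution: K = (43.27, 34.14).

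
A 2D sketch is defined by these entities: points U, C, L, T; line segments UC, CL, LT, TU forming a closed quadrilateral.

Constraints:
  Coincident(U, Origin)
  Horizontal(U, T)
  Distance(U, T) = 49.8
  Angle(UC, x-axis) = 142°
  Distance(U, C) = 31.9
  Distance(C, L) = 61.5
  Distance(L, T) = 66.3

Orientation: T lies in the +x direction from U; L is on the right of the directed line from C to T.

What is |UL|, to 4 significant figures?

38.49

Checks: |CL| = 61.50 ✓; |LT| = 66.30 ✓.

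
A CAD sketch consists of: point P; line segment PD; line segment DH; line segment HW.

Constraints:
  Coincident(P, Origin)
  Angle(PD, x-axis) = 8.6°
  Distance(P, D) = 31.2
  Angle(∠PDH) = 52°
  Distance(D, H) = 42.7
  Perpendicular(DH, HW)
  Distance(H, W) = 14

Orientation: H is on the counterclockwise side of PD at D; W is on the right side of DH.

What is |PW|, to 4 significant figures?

45.17

P is at the origin; PD runs at 8.6° with length 31.2, so D = 31.2·(cos 8.6°, sin 8.6°) = (30.85, 4.666). ∠PDH = 52.0°, so DH runs at 8.6° + (180° − 52.0°) = 136.6° from the x-axis; with |DH| = 42.7, H = D + 42.7·(cos 136.6°, sin 136.6°) = (-0.1755, 34.00). The perpendicularity gives HW at right angles to DH; with |HW| = 14.0 on the right of DH, W = H + 14.0·(0.6871, 0.7266) = (9.444, 44.18). Then |PW| = |W − P| = 45.17.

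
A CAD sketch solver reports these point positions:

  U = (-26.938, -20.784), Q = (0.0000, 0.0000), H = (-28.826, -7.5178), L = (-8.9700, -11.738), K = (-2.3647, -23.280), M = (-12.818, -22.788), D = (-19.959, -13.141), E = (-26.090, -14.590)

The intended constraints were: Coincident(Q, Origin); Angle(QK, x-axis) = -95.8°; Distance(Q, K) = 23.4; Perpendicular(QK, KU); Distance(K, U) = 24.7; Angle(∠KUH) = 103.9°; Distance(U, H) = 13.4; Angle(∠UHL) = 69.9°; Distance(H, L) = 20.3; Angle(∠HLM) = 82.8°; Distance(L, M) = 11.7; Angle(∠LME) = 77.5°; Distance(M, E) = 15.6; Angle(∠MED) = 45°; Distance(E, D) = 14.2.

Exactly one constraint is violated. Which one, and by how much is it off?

Distance(E, D) = 14.2 — off by 7.90.

Q = (0.00, 0.00) ✓; QK at -95.80° ✓; |QK| = 23.40 ✓; ∠(QK, KU) = 90.00° ✓; |KU| = 24.70 ✓; ∠KUH = 103.9° ✓; |UH| = 13.40 ✓; ∠UHL = 69.90° ✓; |HL| = 20.30 ✓; ∠HLM = 82.80° ✓; |LM| = 11.70 ✓; ∠LME = 77.50° ✓; |ME| = 15.60 ✓; ∠MED = 45.00° ✓; |ED| = 6.300 ✗.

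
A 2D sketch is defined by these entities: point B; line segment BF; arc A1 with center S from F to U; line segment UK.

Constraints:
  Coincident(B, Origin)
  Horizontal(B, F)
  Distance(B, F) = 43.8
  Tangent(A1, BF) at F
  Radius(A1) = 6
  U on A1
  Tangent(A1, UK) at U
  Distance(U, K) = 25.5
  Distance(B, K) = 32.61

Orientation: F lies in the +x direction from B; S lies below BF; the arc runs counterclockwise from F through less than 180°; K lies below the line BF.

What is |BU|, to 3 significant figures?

39.1

Checks: |SU| = 6.000 ✓; ∠(SU, UK) = 90.00° ✓; |UK| = 25.50 ✓; |BK| = 32.61 ✓.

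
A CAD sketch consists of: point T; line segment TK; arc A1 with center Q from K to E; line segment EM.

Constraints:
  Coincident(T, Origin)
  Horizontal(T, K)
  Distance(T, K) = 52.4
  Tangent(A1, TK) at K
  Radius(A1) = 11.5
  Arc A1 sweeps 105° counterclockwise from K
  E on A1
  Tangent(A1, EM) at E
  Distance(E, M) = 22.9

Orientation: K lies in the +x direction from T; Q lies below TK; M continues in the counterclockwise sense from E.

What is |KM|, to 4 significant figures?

36.96

T is at the origin; T and K share the same y with |TK| = 52.4 and K on the +x side, so K = (52.40, 0.000). Tangency of A1 to TK means the radius QK is perpendicular to TK, so Q = K + (0, -11.5) = (52.40, -11.50). On A1, K sits at bearing 90° from Q; a 105° counterclockwise sweep puts E at bearing 195°, so E = Q + 11.5·(cos 195°, sin 195°) = (41.29, -14.48). The tangent condition forces QE to be normal to EM, so EM runs along (−sin 195°, cos 195°); with |EM| = 22.9, M = (47.22, -36.60). Then |KM| = |M − K| = 36.96.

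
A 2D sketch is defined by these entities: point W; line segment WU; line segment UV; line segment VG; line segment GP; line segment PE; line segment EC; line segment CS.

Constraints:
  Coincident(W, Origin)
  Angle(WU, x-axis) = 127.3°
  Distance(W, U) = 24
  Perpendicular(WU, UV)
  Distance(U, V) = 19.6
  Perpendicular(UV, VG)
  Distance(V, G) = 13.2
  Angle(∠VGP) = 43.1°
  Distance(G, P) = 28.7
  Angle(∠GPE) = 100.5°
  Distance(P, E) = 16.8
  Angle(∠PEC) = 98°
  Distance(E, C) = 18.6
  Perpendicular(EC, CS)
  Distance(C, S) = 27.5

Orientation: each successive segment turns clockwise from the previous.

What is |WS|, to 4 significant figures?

18.03

W is at the origin; WU runs at 127.3° with length 24.0, so U = (-14.54, 19.09). WU ⟂ UV, so UV runs at 37.30°; with |UV| = 19.6, V = (1.048, 30.97). UV is perpendicular to VG, so VG runs at -52.70°; with |VG| = 13.2, G = (9.047, 20.47). ∠VGP = 43.1° gives GP at 170.4° from the x-axis; with |GP| = 28.7, P = (-19.25, 25.25). ∠GPE = 100.5° gives PE at 90.90° from the x-axis; with |PE| = 16.8, E = (-19.52, 42.05). ∠PEC = 98.0° gives EC at 8.900° from the x-axis; with |EC| = 18.6, C = (-1.139, 44.93). EC ⟂ CS, so CS runs at -81.10°; with |CS| = 27.5, S = (3.115, 17.76). Then |WS| = |S − W| = 18.03.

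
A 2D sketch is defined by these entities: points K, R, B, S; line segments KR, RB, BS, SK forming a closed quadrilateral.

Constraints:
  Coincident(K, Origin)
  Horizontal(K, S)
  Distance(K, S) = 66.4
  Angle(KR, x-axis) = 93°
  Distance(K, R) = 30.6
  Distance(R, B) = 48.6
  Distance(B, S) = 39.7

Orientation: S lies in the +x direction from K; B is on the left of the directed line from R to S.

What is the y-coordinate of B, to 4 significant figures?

34.54

K is at the origin; K and S share the same y with |KS| = 66.4 and S in +x, so S = (66.4, 0). KR runs at 93.0° with |KR| = 30.6, so R = (-1.601, 30.56). B is determined by |RB| = 48.6 and |BS| = 39.7 together: it lies at the intersection of circle(R, 48.6) and circle(S, 39.7). With |RS| = 74.55, the foot of the radical line on RS is 42.55 from R and the perpendicular offset is √(48.6² − 42.55²) = 23.49. Taking the left-of-RS solution: B = (46.83, 34.54).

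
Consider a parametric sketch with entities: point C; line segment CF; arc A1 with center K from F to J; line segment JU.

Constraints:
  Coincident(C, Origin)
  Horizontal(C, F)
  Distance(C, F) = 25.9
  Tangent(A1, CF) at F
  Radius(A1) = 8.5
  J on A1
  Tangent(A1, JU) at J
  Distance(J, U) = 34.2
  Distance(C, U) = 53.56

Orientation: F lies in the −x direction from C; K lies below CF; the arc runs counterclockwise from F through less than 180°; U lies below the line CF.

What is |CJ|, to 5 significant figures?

35.582

C is at the origin; C and F share the same y with |CF| = 25.9 and F on the −x side, so F = (-25.900, 0.0000). Tangency of A1 to CF means the radius KF is perpendicular to CF, so K = F + (0, -8.5) = (-25.900, -8.5000). Since KJ ⟂ JU (tangency), |KU| = √(8.5² + 34.2²) = 35.240 regardless of where J sits on A1. So U lies on both circle(C, 53.56) and circle(K, 35.240); the below-CF intersection is U = (-31.544, -43.286). J is the foot of the tangent from U: J = (-34.371, -9.2025).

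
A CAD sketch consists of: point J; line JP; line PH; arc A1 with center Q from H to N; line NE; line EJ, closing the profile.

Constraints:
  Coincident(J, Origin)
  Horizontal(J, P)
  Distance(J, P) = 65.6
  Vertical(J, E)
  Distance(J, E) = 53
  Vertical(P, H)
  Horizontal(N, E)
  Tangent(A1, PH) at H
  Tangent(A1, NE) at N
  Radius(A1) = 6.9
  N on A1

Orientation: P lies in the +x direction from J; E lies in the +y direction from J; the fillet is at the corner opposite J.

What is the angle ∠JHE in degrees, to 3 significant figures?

41.1°

The virtual corner opposite J is at (65.6, 53.0). Tangency of A1 to PH means the radius QH is perpendicular to PH and A1 meets NE tangentially, so QN is at right angles to NE, with radius 6.9, so the center Q sits 6.9 in from both sides at Q = (58.7, 46.1). That places the tangent points at H = (65.6, 46.1) on PH and N = (58.7, 53.0) on NE. Then cos ∠JHE = HJ·HE / (|HJ||HE|), giving 41.1°.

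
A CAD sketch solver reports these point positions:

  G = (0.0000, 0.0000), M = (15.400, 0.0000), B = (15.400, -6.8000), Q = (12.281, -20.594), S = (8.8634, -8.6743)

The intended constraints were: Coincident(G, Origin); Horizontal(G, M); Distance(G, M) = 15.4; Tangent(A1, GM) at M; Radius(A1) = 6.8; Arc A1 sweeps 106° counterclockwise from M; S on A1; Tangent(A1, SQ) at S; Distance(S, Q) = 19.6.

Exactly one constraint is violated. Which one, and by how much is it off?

Distance(S, Q) = 19.6 — off by 7.20.

G = (0.00, 0.00) ✓; G.y = 0.00, M.y = 0.00 ✓; |GM| = 15.40 ✓; ∠(BM, MG) = 90.00° ✓; |BM| = 6.800 ✓; bearing(B→S) − bearing(B→M) = 106.0° ✓; |BS| = 6.800 ✓; ∠(BS, SQ) = 90.00° ✓; |SQ| = 12.40 ✗.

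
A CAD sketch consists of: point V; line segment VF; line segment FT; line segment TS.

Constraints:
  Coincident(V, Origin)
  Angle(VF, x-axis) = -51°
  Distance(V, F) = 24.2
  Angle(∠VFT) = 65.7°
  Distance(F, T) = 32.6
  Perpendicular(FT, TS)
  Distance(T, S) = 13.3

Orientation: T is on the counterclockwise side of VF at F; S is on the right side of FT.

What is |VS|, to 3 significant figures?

42.0

∠VFT = 65.7°, so FT runs at -51.0° + (180° − 65.7°) = 63.3° from the x-axis; with |FT| = 32.6, T = F + 32.6·(cos 63.3°, sin 63.3°) = (29.9, 10.3). FT is perpendicular to TS; with |TS| = 13.3 on the right of FT, S = T + 13.3·(0.893, -0.449) = (41.8, 4.34). Then |VS| = |S − V| = 42.0.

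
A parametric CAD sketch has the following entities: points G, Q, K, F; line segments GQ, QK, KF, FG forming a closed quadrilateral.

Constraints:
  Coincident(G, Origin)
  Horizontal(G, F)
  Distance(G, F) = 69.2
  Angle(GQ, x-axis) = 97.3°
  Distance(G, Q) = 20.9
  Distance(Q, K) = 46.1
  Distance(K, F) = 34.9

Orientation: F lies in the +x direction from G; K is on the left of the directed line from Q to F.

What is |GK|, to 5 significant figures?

49.304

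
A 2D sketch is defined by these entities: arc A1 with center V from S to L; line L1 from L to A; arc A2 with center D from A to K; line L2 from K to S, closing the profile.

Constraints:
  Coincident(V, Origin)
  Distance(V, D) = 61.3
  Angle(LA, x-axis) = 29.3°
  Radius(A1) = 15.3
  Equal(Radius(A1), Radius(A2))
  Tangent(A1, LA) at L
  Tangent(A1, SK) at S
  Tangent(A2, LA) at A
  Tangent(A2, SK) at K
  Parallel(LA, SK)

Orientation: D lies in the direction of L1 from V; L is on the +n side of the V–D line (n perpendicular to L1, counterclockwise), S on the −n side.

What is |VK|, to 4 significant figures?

63.18

The slot axis is L1's direction at 29.3°, so u = (cos 29.3°, sin 29.3°) = (0.8721, 0.4894) and n = (−sin 29.3°, cos 29.3°) = (-0.4894, 0.8721). V is at the origin and D lies 61.3 along u from V, so D = 61.3·u = (53.46, 30.00). Tangency of A1 to both parallel lines with radius 15.3 puts L and S at V ± 15.3·n: L = (-7.488, 13.34), S = (7.488, -13.34). Equal radii place A and K the same way about D: A = D + 15.3·n = (45.97, 43.34), K = D − 15.3·n = (60.95, 16.66). Then |VK| = |K − V| = 63.18.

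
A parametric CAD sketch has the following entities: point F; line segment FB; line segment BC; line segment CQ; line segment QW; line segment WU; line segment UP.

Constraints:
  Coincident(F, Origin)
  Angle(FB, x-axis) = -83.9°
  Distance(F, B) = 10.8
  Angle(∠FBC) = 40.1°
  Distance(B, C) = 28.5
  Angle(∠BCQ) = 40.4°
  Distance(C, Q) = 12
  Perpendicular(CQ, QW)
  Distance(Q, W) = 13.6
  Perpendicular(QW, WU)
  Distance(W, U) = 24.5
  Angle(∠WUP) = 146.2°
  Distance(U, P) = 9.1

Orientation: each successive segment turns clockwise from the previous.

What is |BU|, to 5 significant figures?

34.549

The perpendicularity gives QW at right angles to CQ, so QW runs at -93.400°; with |QW| = 13.6, W = (-8.2502, -5.3005). The perpendicularity gives WU at right angles to QW, so WU runs at 176.60°; with |WU| = 24.5, U = (-32.707, -3.8475). Then |BU| = |U − B| = 34.549.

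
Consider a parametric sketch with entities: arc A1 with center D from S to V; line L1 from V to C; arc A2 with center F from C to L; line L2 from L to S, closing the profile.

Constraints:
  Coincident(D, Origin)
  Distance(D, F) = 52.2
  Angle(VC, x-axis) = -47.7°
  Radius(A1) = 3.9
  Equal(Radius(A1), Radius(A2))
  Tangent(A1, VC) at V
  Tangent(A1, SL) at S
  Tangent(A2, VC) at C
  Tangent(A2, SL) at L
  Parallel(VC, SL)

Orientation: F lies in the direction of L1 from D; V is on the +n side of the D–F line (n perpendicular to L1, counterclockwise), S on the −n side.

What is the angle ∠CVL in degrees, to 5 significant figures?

8.4986°

Tangency of A1 to both parallel lines with radius 3.9 puts V and S at D ± 3.9·n: V = (2.8846, 2.6247), S = (-2.8846, -2.6247). Equal radii place C and L the same way about F: C = F + 3.9·n = (38.016, -35.984), L = F − 3.9·n = (32.247, -41.233). Then cos ∠CVL = VC·VL / (|VC||VL|), giving 8.4986°.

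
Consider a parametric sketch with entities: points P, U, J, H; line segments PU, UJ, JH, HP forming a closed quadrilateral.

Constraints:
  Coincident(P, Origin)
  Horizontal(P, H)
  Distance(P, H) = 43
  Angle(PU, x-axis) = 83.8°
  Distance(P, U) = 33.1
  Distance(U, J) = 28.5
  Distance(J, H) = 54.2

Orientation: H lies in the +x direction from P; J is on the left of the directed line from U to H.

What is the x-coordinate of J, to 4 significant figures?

25.38

Checks: |UJ| = 28.50 ✓; |JH| = 54.20 ✓.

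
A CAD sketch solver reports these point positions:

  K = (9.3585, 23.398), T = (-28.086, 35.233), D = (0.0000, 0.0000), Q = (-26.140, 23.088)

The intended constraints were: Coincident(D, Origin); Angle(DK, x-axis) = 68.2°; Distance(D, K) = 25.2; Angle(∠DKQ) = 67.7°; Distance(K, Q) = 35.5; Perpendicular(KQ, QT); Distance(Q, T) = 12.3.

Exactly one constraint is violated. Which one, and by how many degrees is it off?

Perpendicular(KQ, QT) — off by 8.60°.

D = (0.00, 0.00) ✓; DK at 68.20° ✓; |DK| = 25.20 ✓; ∠DKQ = 67.70° ✓; |KQ| = 35.50 ✓; ∠(KQ, QT) = 81.40° ✗; |QT| = 12.30 ✓.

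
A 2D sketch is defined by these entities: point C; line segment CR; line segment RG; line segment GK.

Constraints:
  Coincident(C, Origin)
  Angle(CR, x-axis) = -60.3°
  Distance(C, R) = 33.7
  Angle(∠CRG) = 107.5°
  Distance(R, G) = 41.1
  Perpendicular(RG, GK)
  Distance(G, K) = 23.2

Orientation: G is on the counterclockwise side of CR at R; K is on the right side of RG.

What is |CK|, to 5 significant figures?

75.415

C is at the origin; CR runs at -60.3° with length 33.7, so R = 33.7·(cos -60.3°, sin -60.3°) = (16.697, -29.273). ∠CRG = 107.5°, so RG runs at -60.3° + (180° − 107.5°) = 12.200° from the x-axis; with |RG| = 41.1, G = R + 41.1·(cos 12.200°, sin 12.200°) = (56.869, -20.587). RG ⟂ GK; with |GK| = 23.2 on the right of RG, K = G + 23.2·(0.21132, -0.97742) = (61.771, -43.263). Then |CK| = |K − C| = 75.415.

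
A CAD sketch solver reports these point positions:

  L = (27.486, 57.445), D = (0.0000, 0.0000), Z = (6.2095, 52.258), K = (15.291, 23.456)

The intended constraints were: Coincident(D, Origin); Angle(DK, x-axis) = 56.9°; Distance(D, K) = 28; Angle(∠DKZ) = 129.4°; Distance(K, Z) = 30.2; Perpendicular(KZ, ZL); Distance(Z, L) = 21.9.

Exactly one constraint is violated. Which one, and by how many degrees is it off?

Perpendicular(KZ, ZL) — off by 3.80°.

D = (0.00, 0.00) ✓; DK at 56.90° ✓; |DK| = 28.00 ✓; ∠DKZ = 129.4° ✓; |KZ| = 30.20 ✓; ∠(KZ, ZL) = 93.80° ✗; |ZL| = 21.90 ✓.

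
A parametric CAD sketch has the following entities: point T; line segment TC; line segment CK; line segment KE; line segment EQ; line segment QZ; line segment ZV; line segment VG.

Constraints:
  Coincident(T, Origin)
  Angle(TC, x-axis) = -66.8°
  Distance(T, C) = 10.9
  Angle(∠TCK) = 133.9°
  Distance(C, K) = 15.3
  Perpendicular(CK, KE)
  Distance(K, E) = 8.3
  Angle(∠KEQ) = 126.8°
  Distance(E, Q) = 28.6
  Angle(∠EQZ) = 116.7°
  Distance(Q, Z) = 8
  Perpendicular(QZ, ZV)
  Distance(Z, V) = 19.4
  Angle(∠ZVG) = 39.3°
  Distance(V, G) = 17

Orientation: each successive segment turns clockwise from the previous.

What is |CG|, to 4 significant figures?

21.21

QZ ⟂ ZV, so ZV runs at -49.40°; with |ZV| = 19.4, V = (2.523, -2.644). ∠ZVG = 39.3° gives VG at 169.9° from the x-axis; with |VG| = 17.0, G = (-14.21, 0.3371). Then |CG| = |G − C| = 21.21.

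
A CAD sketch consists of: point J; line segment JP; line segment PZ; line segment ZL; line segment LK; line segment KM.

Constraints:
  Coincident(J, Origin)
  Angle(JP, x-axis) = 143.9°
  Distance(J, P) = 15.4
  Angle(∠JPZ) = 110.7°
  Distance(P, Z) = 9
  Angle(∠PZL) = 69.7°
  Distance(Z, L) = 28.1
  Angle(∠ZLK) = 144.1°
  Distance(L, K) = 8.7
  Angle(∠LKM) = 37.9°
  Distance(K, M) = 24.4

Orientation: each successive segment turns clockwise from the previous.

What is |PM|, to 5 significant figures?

8.0347

J is at the origin; JP runs at 143.9° with length 15.4, so P = (-12.443, 9.0736). ∠JPZ = 110.7° gives PZ at 74.600° from the x-axis; with |PZ| = 9.0, Z = (-10.053, 17.750). ∠PZL = 69.7° gives ZL at -35.700° from the x-axis; with |ZL| = 28.1, L = (12.767, 1.3530). ∠ZLK = 144.1° gives LK at -71.600° from the x-axis; with |LK| = 8.7, K = (15.513, -6.9022). ∠LKM = 37.9° gives KM at 146.30° from the x-axis; with |KM| = 24.4, M = (-4.7870, 6.6360). Then |PM| = |M − P| = 8.0347.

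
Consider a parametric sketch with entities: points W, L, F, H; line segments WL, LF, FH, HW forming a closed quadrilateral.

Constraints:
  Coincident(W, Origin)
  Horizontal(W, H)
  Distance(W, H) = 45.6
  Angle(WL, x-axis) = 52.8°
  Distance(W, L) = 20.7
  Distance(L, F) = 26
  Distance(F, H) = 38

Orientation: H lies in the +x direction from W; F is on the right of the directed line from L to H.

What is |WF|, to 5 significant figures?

12.716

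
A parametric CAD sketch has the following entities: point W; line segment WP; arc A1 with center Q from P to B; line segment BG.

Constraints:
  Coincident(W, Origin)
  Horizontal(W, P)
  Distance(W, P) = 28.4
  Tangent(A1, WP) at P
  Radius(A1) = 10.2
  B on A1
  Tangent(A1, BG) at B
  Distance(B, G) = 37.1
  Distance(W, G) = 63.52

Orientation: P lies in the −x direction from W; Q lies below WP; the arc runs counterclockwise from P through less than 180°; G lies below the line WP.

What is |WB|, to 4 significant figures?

39.36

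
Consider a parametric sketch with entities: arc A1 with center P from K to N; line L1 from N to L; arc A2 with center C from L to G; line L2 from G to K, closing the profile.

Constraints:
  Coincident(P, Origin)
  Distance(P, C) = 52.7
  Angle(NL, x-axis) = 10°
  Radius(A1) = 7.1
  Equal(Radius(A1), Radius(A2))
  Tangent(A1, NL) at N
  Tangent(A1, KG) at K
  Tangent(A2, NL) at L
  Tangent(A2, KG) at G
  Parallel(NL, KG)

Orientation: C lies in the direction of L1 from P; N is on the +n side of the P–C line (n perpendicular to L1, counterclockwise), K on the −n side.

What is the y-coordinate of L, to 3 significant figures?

16.1

The slot axis is L1's direction at 10.0°, so u = (cos 10.0°, sin 10.0°) = (0.985, 0.174) and n = (−sin 10.0°, cos 10.0°) = (-0.174, 0.985). P is at the origin and C lies 52.7 along u from P, so C = 52.7·u = (51.9, 9.15). Tangency of A1 to both parallel lines with radius 7.1 puts N and K at P ± 7.1·n: N = (-1.23, 6.99), K = (1.23, -6.99). Equal radii place L and G the same way about C: L = C + 7.1·n = (50.7, 16.1), G = C − 7.1·n = (53.1, 2.16). So L.y = 16.1.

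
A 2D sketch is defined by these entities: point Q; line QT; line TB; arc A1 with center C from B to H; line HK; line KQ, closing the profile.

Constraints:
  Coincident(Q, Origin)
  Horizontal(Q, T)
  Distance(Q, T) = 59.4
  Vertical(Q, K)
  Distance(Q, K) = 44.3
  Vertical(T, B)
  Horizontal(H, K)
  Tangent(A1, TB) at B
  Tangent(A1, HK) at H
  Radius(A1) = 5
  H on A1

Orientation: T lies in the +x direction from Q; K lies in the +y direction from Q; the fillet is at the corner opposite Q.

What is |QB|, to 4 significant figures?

71.22

Q is at the origin; Q and T share the same y with |QT| = 59.4 and T on the +x side, so T = (59.40, 0.000). Q and K share the same x with |QK| = 44.3 and K on the +y side, so K = (0.000, 44.30). The virtual corner opposite Q is at (59.40, 44.30). A1 meets TB tangentially, so CB is at right angles to TB and since A1 is tangent to HK there, CH ⟂ HK, with radius 5.0, so the center C sits 5.0 in from both sides at C = (54.40, 39.30). That places the tangent points at B = (59.40, 39.30) on TB and H = (54.40, 44.30) on HK. Then |QB| = |B − Q| = 71.22.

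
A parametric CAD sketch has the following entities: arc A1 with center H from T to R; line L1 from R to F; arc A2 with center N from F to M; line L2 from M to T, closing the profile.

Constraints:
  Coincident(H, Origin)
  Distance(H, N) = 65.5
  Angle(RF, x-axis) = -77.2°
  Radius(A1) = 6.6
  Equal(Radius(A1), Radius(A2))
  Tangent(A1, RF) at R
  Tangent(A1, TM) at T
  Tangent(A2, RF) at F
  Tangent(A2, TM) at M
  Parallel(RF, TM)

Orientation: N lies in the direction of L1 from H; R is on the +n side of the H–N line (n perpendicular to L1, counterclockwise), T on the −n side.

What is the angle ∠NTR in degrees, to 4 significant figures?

84.25°

H is at the origin and N lies 65.5 along u from H, so N = 65.5·u = (14.51, -63.87). Tangency of A1 to both parallel lines with radius 6.6 puts R and T at H ± 6.6·n: R = (6.436, 1.462), T = (-6.436, -1.462). Then cos ∠NTR = TN·TR / (|TN||TR|), giving 84.25°.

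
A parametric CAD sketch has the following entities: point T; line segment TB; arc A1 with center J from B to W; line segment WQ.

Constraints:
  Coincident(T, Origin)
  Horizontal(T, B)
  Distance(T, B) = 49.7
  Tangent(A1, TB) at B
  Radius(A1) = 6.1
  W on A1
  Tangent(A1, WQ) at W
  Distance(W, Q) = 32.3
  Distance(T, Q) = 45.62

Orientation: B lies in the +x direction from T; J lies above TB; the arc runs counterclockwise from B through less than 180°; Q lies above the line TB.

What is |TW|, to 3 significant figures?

55.0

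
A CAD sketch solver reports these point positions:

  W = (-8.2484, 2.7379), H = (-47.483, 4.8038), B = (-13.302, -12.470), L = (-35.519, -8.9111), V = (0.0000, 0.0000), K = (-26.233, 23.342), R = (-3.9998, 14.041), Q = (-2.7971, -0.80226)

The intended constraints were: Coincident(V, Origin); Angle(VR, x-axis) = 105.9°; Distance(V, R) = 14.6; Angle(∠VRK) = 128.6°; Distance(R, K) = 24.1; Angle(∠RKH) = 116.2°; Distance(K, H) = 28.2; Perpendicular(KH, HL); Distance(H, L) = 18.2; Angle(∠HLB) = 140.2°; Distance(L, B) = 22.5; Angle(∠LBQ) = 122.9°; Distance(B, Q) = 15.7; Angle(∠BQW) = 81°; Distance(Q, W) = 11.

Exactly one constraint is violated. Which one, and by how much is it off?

Distance(Q, W) = 11 — off by 4.50.

V = (0.00, 0.00) ✓; VR at 105.9° ✓; |VR| = 14.60 ✓; ∠VRK = 128.6° ✓; |RK| = 24.10 ✓; ∠RKH = 116.2° ✓; |KH| = 28.20 ✓; ∠(KH, HL) = 90.00° ✓; |HL| = 18.20 ✓; ∠HLB = 140.2° ✓; |LB| = 22.50 ✓; ∠LBQ = 122.9° ✓; |BQ| = 15.70 ✓; ∠BQW = 81.00° ✓; |QW| = 6.500 ✗.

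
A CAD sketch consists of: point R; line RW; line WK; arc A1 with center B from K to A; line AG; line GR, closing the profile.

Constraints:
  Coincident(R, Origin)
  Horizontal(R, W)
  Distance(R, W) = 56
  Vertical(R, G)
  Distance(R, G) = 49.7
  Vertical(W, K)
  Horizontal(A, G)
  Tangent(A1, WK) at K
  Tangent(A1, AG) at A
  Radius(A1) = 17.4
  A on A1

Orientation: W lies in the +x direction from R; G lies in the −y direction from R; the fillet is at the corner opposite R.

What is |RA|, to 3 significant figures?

62.9

The virtual corner opposite R is at (56.0, -49.7). A1 meets WK tangentially, so BK is at right angles to WK and A1 meets AG tangentially, so BA is at right angles to AG, with radius 17.4, so the center B sits 17.4 in from both sides at B = (38.6, -32.3). That places the tangent points at K = (56.0, -32.3) on WK and A = (38.6, -49.7) on AG. Then |RA| = |A − R| = 62.9.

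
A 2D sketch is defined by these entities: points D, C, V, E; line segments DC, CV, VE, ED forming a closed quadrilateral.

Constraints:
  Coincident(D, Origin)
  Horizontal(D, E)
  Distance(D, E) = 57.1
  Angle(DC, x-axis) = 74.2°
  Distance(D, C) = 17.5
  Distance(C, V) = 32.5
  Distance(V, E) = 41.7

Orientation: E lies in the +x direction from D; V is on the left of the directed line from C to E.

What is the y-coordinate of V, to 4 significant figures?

33.70

Checks: |CV| = 32.50 ✓; |VE| = 41.70 ✓.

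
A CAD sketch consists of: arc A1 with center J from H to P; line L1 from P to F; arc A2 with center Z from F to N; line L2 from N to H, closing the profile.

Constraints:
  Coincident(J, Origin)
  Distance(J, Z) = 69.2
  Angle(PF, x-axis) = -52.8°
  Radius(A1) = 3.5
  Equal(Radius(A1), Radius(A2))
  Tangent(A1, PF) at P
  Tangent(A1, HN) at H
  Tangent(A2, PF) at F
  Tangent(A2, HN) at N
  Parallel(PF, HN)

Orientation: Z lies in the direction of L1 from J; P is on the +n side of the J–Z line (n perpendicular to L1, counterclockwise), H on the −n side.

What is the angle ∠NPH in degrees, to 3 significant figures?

84.2°

The slot axis is L1's direction at -52.8°, so u = (cos -52.8°, sin -52.8°) = (0.605, -0.797) and n = (−sin -52.8°, cos -52.8°) = (0.797, 0.605). J is at the origin and Z lies 69.2 along u from J, so Z = 69.2·u = (41.8, -55.1). Tangency of A1 to both parallel lines with radius 3.5 puts P and H at J ± 3.5·n: P = (2.79, 2.12), H = (-2.79, -2.12). Equal radii place F and N the same way about Z: F = Z + 3.5·n = (44.6, -53.0), N = Z − 3.5·n = (39.1, -57.2). Then cos ∠NPH = PN·PH / (|PN||PH|), giving 84.2°.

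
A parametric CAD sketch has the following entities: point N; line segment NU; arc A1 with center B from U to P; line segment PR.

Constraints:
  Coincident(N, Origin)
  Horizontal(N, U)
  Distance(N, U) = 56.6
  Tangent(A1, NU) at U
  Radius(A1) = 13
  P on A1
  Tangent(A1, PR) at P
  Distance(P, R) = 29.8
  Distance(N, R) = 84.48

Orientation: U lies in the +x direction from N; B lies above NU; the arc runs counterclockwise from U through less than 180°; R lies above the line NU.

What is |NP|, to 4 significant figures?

70.28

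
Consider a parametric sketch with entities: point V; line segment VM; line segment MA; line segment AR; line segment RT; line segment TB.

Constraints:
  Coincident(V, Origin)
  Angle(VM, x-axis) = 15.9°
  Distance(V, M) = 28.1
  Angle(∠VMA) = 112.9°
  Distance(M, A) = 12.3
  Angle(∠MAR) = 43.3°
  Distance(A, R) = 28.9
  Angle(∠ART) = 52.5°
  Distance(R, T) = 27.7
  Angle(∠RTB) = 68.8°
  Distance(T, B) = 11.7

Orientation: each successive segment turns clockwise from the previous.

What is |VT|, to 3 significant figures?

33.6

∠MAR = 43.3° gives AR at 172° from the x-axis; with |AR| = 28.9, R = (6.11, 2.08). ∠ART = 52.5° gives RT at 44.6° from the x-axis; with |RT| = 27.7, T = (25.8, 21.5). Then |VT| = |T − V| = 33.6.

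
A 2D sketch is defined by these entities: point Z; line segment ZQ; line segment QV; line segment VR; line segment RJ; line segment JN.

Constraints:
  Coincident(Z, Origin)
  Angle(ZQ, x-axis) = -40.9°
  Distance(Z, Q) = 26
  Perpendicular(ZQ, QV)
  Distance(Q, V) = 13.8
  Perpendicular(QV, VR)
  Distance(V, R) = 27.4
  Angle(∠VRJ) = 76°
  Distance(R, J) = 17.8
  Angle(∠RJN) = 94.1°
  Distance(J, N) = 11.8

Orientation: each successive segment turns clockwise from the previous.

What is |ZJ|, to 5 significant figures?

4.5272

Z is at the origin; ZQ runs at -40.9° with length 26.0, so Q = (19.652, -17.023). The perpendicularity gives QV at right angles to ZQ, so QV runs at -130.90°; with |QV| = 13.8, V = (10.617, -27.454). QV ⟂ VR, so VR runs at 139.10°; with |VR| = 27.4, R = (-10.094, -9.5141). ∠VRJ = 76.0° gives RJ at 35.100° from the x-axis; with |RJ| = 17.8, J = (4.4694, 0.72095). Then |ZJ| = |J − Z| = 4.5272.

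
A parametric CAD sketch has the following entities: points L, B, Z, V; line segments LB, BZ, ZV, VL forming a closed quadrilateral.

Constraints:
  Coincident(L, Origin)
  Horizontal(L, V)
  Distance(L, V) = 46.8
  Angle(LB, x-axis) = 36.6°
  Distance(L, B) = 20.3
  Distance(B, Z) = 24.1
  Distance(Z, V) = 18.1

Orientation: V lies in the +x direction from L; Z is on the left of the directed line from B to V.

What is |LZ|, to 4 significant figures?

43.32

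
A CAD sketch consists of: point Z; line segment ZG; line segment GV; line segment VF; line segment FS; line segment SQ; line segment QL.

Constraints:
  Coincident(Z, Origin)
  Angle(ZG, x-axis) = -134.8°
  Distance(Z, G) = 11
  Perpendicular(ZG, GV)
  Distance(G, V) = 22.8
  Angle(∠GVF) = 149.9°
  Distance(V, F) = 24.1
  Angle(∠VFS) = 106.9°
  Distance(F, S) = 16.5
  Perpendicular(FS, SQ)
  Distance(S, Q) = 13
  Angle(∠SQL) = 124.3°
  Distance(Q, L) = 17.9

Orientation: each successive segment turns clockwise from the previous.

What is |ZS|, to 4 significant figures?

43.41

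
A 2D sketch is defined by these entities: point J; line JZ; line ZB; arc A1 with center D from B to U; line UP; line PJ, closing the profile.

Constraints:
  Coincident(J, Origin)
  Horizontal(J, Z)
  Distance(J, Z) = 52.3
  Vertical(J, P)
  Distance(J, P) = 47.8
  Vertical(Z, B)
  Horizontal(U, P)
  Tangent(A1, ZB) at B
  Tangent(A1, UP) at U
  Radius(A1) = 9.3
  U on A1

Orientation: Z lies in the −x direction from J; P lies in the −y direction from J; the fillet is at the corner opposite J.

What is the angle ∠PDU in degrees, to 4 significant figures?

77.80°

The virtual corner opposite J is at (-52.30, -47.80). A1 meets ZB tangentially, so DB is at right angles to ZB and A1 meets UP tangentially, so DU is at right angles to UP, with radius 9.3, so the center D sits 9.3 in from both sides at D = (-43.00, -38.50). That places the tangent points at B = (-52.30, -38.50) on ZB and U = (-43.00, -47.80) on UP. Then cos ∠PDU = DP·DU / (|DP||DU|), giving 77.80°.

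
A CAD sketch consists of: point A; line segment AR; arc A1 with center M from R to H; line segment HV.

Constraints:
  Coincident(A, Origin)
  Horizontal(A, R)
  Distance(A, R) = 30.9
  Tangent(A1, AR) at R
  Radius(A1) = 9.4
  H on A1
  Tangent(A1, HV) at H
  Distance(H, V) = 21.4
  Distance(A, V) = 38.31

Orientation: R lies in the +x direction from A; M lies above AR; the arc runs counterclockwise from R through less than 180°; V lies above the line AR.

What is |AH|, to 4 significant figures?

40.82

A is at the origin; AR is horizontal with |AR| = 30.9 and R on the +x side, so R = (30.90, 0.000). A1 meets AR tangentially, so MR is at right angles to AR, so M = R + (0, 9.4) = (30.90, 9.400). Since MH ⟂ HV (tangency), |MV| = √(9.4² + 21.4²) = 23.37 regardless of where H sits on A1. So V lies on both circle(A, 38.31) and circle(M, 23.37); the above-AR intersection is V = (22.32, 31.14). H is the foot of the tangent from V: H = (37.52, 16.08).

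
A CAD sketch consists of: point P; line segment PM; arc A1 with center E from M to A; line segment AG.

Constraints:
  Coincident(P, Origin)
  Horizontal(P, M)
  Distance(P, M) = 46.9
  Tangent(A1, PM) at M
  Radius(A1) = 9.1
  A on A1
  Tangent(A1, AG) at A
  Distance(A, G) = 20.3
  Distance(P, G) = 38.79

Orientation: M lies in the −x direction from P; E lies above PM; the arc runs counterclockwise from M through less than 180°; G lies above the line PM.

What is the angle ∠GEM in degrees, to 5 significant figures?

132.24°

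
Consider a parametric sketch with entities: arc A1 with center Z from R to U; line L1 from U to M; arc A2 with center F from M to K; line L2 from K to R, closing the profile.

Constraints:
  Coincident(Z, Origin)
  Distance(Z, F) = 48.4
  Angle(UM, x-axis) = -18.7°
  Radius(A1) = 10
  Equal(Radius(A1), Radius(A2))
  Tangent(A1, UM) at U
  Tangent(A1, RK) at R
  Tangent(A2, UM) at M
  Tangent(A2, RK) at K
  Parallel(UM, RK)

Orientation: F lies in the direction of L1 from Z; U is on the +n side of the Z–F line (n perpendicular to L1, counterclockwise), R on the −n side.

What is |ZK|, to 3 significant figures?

49.4

The slot axis is L1's direction at -18.7°, so u = (cos -18.7°, sin -18.7°) = (0.947, -0.321) and n = (−sin -18.7°, cos -18.7°) = (0.321, 0.947). Z is at the origin and F lies 48.4 along u from Z, so F = 48.4·u = (45.8, -15.5). Tangency of A1 to both parallel lines with radius 10.0 puts U and R at Z ± 10.0·n: U = (3.21, 9.47), R = (-3.21, -9.47). Equal radii place M and K the same way about F: M = F + 10.0·n = (49.1, -6.05), K = F − 10.0·n = (42.6, -25.0). Then |ZK| = |K − Z| = 49.4.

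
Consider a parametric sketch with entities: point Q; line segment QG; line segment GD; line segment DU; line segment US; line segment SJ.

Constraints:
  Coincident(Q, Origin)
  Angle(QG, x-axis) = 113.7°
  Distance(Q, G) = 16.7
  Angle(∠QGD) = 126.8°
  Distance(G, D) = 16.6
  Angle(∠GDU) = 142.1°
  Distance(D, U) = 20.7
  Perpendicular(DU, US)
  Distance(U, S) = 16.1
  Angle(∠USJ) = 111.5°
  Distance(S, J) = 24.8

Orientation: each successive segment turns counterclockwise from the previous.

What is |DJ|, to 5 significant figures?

25.301

Q is at the origin; QG runs at 113.7° with length 16.7, so G = (-6.7125, 15.292). ∠QGD = 126.8° gives GD at 166.90° from the x-axis; with |GD| = 16.6, D = (-22.881, 19.054). ∠GDU = 142.1° gives DU at -155.20° from the x-axis; with |DU| = 20.7, U = (-41.672, 10.371). The perpendicularity gives US at right angles to DU, so US runs at -65.200°; with |US| = 16.1, S = (-34.918, -4.2439). ∠USJ = 111.5° gives SJ at 3.3000° from the x-axis; with |SJ| = 24.8, J = (-10.159, -2.8163). Then |DJ| = |J − D| = 25.301.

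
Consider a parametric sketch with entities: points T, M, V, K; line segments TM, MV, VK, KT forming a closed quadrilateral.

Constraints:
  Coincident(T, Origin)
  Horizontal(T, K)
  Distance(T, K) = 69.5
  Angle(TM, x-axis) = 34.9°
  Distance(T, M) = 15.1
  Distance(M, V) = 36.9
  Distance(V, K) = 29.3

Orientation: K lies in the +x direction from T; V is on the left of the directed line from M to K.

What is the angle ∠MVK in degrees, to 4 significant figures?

121.1°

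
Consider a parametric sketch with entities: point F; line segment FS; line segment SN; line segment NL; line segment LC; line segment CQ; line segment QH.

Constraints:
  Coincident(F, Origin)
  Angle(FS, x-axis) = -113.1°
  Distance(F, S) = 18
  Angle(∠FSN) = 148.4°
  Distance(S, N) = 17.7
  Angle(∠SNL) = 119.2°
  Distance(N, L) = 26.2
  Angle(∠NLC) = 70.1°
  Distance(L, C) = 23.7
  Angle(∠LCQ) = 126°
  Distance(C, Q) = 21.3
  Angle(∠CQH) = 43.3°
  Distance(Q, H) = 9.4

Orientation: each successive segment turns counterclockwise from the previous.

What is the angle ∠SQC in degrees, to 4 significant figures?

100.2°

∠NLC = 70.1° gives LC at 89.20° from the x-axis; with |LC| = 23.7, C = (20.39, -19.63). ∠LCQ = 126.0° gives CQ at 143.2° from the x-axis; with |CQ| = 21.3, Q = (3.338, -6.867). Then cos ∠SQC = QS·QC / (|QS||QC|), giving 100.2°.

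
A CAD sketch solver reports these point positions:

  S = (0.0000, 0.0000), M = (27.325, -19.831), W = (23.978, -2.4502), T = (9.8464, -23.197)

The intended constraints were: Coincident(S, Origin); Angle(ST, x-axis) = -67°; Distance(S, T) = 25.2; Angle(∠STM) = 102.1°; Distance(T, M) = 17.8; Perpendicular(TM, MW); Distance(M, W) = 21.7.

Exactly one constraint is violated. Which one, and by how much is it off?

Distance(M, W) = 21.7 — off by 4.00.

S = (0.00, 0.00) ✓; ST at -67.00° ✓; |ST| = 25.20 ✓; ∠STM = 102.1° ✓; |TM| = 17.80 ✓; ∠(TM, MW) = 90.00° ✓; |MW| = 17.70 ✗.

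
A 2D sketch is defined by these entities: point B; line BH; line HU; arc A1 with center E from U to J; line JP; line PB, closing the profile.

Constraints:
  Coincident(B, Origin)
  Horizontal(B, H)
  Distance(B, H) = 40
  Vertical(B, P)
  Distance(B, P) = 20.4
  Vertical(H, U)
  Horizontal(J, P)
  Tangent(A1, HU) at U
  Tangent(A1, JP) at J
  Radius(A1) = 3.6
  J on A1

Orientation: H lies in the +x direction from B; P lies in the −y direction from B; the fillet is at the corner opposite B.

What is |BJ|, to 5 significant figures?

41.727

B is at the origin; BH is horizontal with |BH| = 40.0 and H on the +x side, so H = (40.000, 0.0000). B and P share the same x with |BP| = 20.4 and P on the −y side, so P = (0.0000, -20.400). The virtual corner opposite B is at (40.000, -20.400). Tangency of A1 to HU means the radius EU is perpendicular to HU and A1 meets JP tangentially, so EJ is at right angles to JP, with radius 3.6, so the center E sits 3.6 in from both sides at E = (36.400, -16.800). That places the tangent points at U = (40.000, -16.800) on HU and J = (36.400, -20.400) on JP. Then |BJ| = |J − B| = 41.727.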